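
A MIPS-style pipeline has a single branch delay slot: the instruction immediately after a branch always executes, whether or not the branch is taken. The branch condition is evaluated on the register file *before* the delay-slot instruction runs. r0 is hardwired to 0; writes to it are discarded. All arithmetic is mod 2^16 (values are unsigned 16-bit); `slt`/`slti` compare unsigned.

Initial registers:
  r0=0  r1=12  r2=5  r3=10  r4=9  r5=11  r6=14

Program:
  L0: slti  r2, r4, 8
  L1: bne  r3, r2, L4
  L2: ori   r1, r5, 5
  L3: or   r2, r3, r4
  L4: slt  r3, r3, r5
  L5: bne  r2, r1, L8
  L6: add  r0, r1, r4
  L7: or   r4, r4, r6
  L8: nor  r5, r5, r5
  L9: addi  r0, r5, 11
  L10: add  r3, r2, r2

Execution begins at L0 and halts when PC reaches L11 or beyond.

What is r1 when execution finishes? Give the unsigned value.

[0] slti  r2, r4, 8  →  {r0:0, r1:12, r2:0, r3:10, r4:9, r5:11, r6:14}
[1] bne  r3, r2, L4  →  {r0:0, r1:12, r2:0, r3:10, r4:9, r5:11, r6:14}  ⟨branch taken⟩
[2] ori   r1, r5, 5  →  {r0:0, r1:15, r2:0, r3:10, r4:9, r5:11, r6:14}
[4] slt  r3, r3, r5  →  {r0:0, r1:15, r2:0, r3:1, r4:9, r5:11, r6:14}
[5] bne  r2, r1, L8  →  {r0:0, r1:15, r2:0, r3:1, r4:9, r5:11, r6:14}  ⟨branch taken⟩
[6] add  r0, r1, r4  →  {r0:0, r1:15, r2:0, r3:1, r4:9, r5:11, r6:14}
[8] nor  r5, r5, r5  →  {r0:0, r1:15, r2:0, r3:1, r4:9, r5:65524, r6:14}
[9] addi  r0, r5, 11  →  {r0:0, r1:15, r2:0, r3:1, r4:9, r5:65524, r6:14}
[10] add  r3, r2, r2  →  {r0:0, r1:15, r2:0, r3:0, r4:9, r5:65524, r6:14}

15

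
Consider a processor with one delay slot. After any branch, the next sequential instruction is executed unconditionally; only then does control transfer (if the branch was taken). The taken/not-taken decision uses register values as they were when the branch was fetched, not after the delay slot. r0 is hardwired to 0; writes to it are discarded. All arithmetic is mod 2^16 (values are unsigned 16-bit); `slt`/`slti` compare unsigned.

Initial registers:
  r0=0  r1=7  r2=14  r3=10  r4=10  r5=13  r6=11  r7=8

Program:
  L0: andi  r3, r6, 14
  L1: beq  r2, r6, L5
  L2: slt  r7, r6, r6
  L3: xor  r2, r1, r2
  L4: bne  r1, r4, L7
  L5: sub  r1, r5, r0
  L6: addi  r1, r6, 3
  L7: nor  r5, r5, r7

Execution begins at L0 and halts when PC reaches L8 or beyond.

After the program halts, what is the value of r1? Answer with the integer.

13

#0 andi  r3, r6, 14 ; 0/7/14/10/10/13/11/8
#1 beq  r2, r6, L5 ; 0/7/14/10/10/13/11/8 ; →fallthru
#2 slt  r7, r6, r6 ; 0/7/14/10/10/13/11/0
#3 xor  r2, r1, r2 ; 0/7/9/10/10/13/11/0
#4 bne  r1, r4, L7 ; 0/7/9/10/10/13/11/0 ; →target
#5 sub  r1, r5, r0 ; 0/13/9/10/10/13/11/0
#7 nor  r5, r5, r7 ; 0/13/9/10/10/65522/11/0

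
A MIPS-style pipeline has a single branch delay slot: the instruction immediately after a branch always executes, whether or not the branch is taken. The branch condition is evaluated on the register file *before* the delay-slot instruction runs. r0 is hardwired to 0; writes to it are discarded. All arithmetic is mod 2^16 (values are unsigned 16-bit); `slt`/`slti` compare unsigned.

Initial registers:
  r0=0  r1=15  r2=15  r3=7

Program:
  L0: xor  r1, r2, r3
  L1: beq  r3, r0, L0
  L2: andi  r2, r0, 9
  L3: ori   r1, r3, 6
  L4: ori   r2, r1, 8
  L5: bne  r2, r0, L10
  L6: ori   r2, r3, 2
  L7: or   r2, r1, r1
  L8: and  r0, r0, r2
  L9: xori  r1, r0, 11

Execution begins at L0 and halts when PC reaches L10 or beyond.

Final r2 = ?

#0 xor  r1, r2, r3 ; 0/8/15/7
#1 beq  r3, r0, L0 ; 0/8/15/7 ; →fallthru
#2 andi  r2, r0, 9 ; 0/8/0/7
#3 ori   r1, r3, 6 ; 0/7/0/7
#4 ori   r2, r1, 8 ; 0/7/15/7
#5 bne  r2, r0, L10 ; 0/7/15/7 ; →target
#6 ori   r2, r3, 2 ; 0/7/7/7

7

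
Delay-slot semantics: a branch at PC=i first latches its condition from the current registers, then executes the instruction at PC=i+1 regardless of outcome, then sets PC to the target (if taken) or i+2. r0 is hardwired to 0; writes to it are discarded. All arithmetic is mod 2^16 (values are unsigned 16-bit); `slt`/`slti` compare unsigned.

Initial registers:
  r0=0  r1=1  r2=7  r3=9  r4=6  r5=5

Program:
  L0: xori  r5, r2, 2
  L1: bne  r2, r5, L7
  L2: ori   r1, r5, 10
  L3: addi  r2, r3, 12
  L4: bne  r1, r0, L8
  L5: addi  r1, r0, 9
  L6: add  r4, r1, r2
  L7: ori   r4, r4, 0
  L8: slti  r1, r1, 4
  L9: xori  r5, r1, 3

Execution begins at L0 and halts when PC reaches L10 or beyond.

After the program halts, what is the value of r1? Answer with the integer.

0

  step pc=0: xori  r5, r2, 2  regs=(0,1,7,9,6,5)
  step pc=1: bne  r2, r5, L7  cond=T  regs=(0,1,7,9,6,5)
  step pc=2: ori   r1, r5, 10  regs=(0,15,7,9,6,5)
  step pc=7: ori   r4, r4, 0  regs=(0,15,7,9,6,5)
  step pc=8: slti  r1, r1, 4  regs=(0,0,7,9,6,5)
  step pc=9: xori  r5, r1, 3  regs=(0,0,7,9,6,3)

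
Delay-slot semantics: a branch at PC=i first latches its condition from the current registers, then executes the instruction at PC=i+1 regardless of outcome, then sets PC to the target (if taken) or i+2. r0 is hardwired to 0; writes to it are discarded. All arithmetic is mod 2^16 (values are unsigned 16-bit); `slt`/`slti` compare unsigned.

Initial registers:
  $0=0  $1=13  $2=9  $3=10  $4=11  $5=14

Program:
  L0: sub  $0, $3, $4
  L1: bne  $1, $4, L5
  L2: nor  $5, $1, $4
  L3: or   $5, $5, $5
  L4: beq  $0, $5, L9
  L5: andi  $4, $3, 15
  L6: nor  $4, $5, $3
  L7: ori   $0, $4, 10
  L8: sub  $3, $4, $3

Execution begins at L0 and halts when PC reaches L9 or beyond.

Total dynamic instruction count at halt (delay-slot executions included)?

#0 sub  $0, $3, $4 ; 0/13/9/10/11/14
#1 bne  $1, $4, L5 ; 0/13/9/10/11/14 ; →target
#2 nor  $5, $1, $4 ; 0/13/9/10/11/65520
#5 andi  $4, $3, 15 ; 0/13/9/10/10/65520
#6 nor  $4, $5, $3 ; 0/13/9/10/5/65520
#7 ori   $0, $4, 10 ; 0/13/9/10/5/65520
#8 sub  $3, $4, $3 ; 0/13/9/65531/5/65520

7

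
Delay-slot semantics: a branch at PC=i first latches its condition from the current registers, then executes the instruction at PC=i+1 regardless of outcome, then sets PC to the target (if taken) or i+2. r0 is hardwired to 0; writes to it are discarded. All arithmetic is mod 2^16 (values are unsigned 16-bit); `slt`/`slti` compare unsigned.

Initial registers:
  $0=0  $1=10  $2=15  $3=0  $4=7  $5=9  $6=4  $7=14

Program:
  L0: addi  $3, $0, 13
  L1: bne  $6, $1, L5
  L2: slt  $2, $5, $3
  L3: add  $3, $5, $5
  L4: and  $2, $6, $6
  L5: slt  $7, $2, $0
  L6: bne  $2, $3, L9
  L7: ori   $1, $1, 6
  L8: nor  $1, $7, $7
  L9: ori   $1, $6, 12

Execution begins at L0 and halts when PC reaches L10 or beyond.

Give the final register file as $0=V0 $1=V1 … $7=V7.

$0=0 $1=12 $2=1 $3=13 $4=7 $5=9 $6=4 $7=0

#0 addi  $3, $0, 13 ; 0/10/15/13/7/9/4/14
#1 bne  $6, $1, L5 ; 0/10/15/13/7/9/4/14 ; →target
#2 slt  $2, $5, $3 ; 0/10/1/13/7/9/4/14
#5 slt  $7, $2, $0 ; 0/10/1/13/7/9/4/0
#6 bne  $2, $3, L9 ; 0/10/1/13/7/9/4/0 ; →target
#7 ori   $1, $1, 6 ; 0/14/1/13/7/9/4/0
#9 ori   $1, $6, 12 ; 0/12/1/13/7/9/4/0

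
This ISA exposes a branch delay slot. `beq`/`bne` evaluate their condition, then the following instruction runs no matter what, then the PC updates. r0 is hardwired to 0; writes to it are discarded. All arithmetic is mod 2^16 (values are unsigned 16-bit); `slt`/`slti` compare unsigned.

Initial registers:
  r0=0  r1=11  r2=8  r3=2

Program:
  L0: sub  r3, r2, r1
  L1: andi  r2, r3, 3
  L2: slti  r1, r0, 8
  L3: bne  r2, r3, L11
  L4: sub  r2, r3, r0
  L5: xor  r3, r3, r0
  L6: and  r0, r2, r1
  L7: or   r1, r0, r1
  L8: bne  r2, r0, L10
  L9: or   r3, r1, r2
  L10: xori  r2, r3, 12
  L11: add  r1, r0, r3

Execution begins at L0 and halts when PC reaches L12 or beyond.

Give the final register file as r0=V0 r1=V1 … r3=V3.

#0 sub  r3, r2, r1 ; 0/11/8/65533
#1 andi  r2, r3, 3 ; 0/11/1/65533
#2 slti  r1, r0, 8 ; 0/1/1/65533
#3 bne  r2, r3, L11 ; 0/1/1/65533 ; →target
#4 sub  r2, r3, r0 ; 0/1/65533/65533
#11 add  r1, r0, r3 ; 0/65533/65533/65533

r0=0 r1=65533 r2=65533 r3=65533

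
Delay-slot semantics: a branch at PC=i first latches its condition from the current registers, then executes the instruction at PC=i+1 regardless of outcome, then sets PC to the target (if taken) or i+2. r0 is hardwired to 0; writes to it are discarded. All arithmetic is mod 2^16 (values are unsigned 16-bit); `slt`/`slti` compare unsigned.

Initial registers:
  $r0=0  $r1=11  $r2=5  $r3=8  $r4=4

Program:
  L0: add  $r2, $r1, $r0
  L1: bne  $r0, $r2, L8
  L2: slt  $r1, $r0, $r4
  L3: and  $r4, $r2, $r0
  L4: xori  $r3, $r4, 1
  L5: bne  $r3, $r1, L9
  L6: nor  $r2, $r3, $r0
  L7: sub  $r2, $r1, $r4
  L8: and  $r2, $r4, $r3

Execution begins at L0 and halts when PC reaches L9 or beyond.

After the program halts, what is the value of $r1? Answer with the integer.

1

PC=0  add  $r2, $r1, $r0     | $r0=0 $r1=11 $r2=11 $r3=8 $r4=4
PC=1  bne  $r0, $r2, L8      | $r0=0 $r1=11 $r2=11 $r3=8 $r4=4  [TAKEN]
PC=2  slt  $r1, $r0, $r4     | $r0=0 $r1=1 $r2=11 $r3=8 $r4=4
PC=8  and  $r2, $r4, $r3     | $r0=0 $r1=1 $r2=0 $r3=8 $r4=4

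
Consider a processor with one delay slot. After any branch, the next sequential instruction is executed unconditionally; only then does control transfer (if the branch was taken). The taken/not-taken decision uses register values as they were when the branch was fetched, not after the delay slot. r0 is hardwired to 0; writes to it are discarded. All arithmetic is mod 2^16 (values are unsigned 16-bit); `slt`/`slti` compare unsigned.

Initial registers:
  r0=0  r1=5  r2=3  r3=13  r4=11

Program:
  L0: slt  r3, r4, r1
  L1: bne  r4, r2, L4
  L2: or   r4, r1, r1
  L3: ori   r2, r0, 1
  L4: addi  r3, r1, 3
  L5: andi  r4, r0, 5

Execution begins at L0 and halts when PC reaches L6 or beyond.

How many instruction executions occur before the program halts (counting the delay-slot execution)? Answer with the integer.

  step pc=0: slt  r3, r4, r1  regs=(0,5,3,0,11)
  step pc=1: bne  r4, r2, L4  cond=T  regs=(0,5,3,0,11)
  step pc=2: or   r4, r1, r1  regs=(0,5,3,0,5)
  step pc=4: addi  r3, r1, 3  regs=(0,5,3,8,5)
  step pc=5: andi  r4, r0, 5  regs=(0,5,3,8,0)

5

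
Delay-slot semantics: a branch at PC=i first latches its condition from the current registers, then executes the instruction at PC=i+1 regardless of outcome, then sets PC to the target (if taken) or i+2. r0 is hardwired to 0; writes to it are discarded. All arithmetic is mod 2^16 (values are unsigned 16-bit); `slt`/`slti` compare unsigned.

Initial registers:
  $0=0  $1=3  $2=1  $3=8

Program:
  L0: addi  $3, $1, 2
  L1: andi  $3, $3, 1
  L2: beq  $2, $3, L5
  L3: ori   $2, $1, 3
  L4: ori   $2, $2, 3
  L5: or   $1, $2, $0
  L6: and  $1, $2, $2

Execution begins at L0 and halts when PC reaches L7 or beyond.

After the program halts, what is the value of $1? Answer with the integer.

[0] addi  $3, $1, 2  →  {$0:0, $1:3, $2:1, $3:5}
[1] andi  $3, $3, 1  →  {$0:0, $1:3, $2:1, $3:1}
[2] beq  $2, $3, L5  →  {$0:0, $1:3, $2:1, $3:1}  ⟨branch taken⟩
[3] ori   $2, $1, 3  →  {$0:0, $1:3, $2:3, $3:1}
[5] or   $1, $2, $0  →  {$0:0, $1:3, $2:3, $3:1}
[6] and  $1, $2, $2  →  {$0:0, $1:3, $2:3, $3:1}

3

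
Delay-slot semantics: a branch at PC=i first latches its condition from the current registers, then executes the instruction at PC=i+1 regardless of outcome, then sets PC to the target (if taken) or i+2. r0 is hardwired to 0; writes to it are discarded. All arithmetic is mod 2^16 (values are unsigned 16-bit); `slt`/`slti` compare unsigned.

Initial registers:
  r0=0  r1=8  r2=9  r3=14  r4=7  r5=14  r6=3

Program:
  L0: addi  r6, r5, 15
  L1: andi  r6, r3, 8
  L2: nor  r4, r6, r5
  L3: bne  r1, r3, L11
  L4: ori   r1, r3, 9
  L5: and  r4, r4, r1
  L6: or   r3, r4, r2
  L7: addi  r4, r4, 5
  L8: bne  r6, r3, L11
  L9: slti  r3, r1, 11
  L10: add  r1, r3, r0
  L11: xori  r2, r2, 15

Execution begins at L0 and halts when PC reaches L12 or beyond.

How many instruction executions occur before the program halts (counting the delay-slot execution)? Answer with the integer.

PC=0  addi  r6, r5, 15       | r0=0 r1=8 r2=9 r3=14 r4=7 r5=14 r6=29
PC=1  andi  r6, r3, 8        | r0=0 r1=8 r2=9 r3=14 r4=7 r5=14 r6=8
PC=2  nor  r4, r6, r5        | r0=0 r1=8 r2=9 r3=14 r4=65521 r5=14 r6=8
PC=3  bne  r1, r3, L11       | r0=0 r1=8 r2=9 r3=14 r4=65521 r5=14 r6=8  [TAKEN]
PC=4  ori   r1, r3, 9        | r0=0 r1=15 r2=9 r3=14 r4=65521 r5=14 r6=8
PC=11 xori  r2, r2, 15       | r0=0 r1=15 r2=6 r3=14 r4=65521 r5=14 r6=8

6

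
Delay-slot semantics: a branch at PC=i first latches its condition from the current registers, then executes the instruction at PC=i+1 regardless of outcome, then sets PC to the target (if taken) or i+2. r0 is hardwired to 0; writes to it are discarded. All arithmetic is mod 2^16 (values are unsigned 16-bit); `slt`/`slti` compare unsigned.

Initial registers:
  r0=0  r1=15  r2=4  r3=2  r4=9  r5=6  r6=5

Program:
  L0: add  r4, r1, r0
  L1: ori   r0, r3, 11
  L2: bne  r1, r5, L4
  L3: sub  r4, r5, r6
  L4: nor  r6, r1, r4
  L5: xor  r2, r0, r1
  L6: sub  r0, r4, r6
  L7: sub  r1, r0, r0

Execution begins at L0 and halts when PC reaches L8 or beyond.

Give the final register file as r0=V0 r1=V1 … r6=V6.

  step pc=0: add  r4, r1, r0  regs=(0,15,4,2,15,6,5)
  step pc=1: ori   r0, r3, 11  regs=(0,15,4,2,15,6,5)
  step pc=2: bne  r1, r5, L4  cond=T  regs=(0,15,4,2,15,6,5)
  step pc=3: sub  r4, r5, r6  regs=(0,15,4,2,1,6,5)
  step pc=4: nor  r6, r1, r4  regs=(0,15,4,2,1,6,65520)
  step pc=5: xor  r2, r0, r1  regs=(0,15,15,2,1,6,65520)
  step pc=6: sub  r0, r4, r6  regs=(0,15,15,2,1,6,65520)
  step pc=7: sub  r1, r0, r0  regs=(0,0,15,2,1,6,65520)

r0=0 r1=0 r2=15 r3=2 r4=1 r5=6 r6=65520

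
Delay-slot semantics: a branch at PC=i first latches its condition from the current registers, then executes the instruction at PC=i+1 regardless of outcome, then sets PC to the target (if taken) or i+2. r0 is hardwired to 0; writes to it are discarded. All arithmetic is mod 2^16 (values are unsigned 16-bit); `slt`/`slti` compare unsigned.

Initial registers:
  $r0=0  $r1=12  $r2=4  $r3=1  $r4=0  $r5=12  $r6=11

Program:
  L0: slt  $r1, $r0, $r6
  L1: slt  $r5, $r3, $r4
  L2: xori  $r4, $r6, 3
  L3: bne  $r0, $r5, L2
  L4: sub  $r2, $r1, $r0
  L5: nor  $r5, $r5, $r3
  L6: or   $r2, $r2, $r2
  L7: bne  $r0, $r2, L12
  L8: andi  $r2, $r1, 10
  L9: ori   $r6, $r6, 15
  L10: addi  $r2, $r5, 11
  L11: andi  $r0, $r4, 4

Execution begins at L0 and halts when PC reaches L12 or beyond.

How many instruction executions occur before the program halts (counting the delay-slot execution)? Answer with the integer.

PC=0  slt  $r1, $r0, $r6     | $r0=0 $r1=1 $r2=4 $r3=1 $r4=0 $r5=12 $r6=11
PC=1  slt  $r5, $r3, $r4     | $r0=0 $r1=1 $r2=4 $r3=1 $r4=0 $r5=0 $r6=11
PC=2  xori  $r4, $r6, 3      | $r0=0 $r1=1 $r2=4 $r3=1 $r4=8 $r5=0 $r6=11
PC=3  bne  $r0, $r5, L2      | $r0=0 $r1=1 $r2=4 $r3=1 $r4=8 $r5=0 $r6=11  [not taken]
PC=4  sub  $r2, $r1, $r0     | $r0=0 $r1=1 $r2=1 $r3=1 $r4=8 $r5=0 $r6=11
PC=5  nor  $r5, $r5, $r3     | $r0=0 $r1=1 $r2=1 $r3=1 $r4=8 $r5=65534 $r6=11
PC=6  or   $r2, $r2, $r2     | $r0=0 $r1=1 $r2=1 $r3=1 $r4=8 $r5=65534 $r6=11
PC=7  bne  $r0, $r2, L12     | $r0=0 $r1=1 $r2=1 $r3=1 $r4=8 $r5=65534 $r6=11  [TAKEN]
PC=8  andi  $r2, $r1, 10     | $r0=0 $r1=1 $r2=0 $r3=1 $r4=8 $r5=65534 $r6=11

9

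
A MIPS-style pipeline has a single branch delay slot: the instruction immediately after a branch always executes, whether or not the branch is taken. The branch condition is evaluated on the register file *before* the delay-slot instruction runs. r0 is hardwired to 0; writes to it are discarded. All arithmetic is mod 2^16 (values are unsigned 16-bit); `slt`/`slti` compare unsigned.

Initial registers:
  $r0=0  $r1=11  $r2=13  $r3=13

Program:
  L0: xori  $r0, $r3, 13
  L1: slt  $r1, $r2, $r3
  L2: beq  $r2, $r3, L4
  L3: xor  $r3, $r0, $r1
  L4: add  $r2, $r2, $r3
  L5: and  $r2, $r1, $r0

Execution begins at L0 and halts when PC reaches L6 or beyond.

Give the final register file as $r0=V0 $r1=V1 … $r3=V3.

$r0=0 $r1=0 $r2=0 $r3=0

  step pc=0: xori  $r0, $r3, 13  regs=(0,11,13,13)
  step pc=1: slt  $r1, $r2, $r3  regs=(0,0,13,13)
  step pc=2: beq  $r2, $r3, L4  cond=T  regs=(0,0,13,13)
  step pc=3: xor  $r3, $r0, $r1  regs=(0,0,13,0)
  step pc=4: add  $r2, $r2, $r3  regs=(0,0,13,0)
  step pc=5: and  $r2, $r1, $r0  regs=(0,0,0,0)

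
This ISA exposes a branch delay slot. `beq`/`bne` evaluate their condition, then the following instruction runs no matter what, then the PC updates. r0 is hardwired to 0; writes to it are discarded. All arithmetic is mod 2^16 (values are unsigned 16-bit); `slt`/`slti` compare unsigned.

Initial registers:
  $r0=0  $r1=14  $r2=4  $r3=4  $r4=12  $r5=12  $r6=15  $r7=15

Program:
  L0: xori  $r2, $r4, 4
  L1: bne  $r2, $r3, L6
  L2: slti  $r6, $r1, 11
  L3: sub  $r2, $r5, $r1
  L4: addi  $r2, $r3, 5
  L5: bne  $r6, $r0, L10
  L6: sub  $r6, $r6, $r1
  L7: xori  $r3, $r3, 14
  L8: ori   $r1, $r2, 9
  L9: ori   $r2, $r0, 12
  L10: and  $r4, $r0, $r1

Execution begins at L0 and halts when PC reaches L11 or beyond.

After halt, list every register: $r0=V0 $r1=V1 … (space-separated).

PC=0  xori  $r2, $r4, 4      | $r0=0 $r1=14 $r2=8 $r3=4 $r4=12 $r5=12 $r6=15 $r7=15
PC=1  bne  $r2, $r3, L6      | $r0=0 $r1=14 $r2=8 $r3=4 $r4=12 $r5=12 $r6=15 $r7=15  [TAKEN]
PC=2  slti  $r6, $r1, 11     | $r0=0 $r1=14 $r2=8 $r3=4 $r4=12 $r5=12 $r6=0 $r7=15
PC=6  sub  $r6, $r6, $r1     | $r0=0 $r1=14 $r2=8 $r3=4 $r4=12 $r5=12 $r6=65522 $r7=15
PC=7  xori  $r3, $r3, 14     | $r0=0 $r1=14 $r2=8 $r3=10 $r4=12 $r5=12 $r6=65522 $r7=15
PC=8  ori   $r1, $r2, 9      | $r0=0 $r1=9 $r2=8 $r3=10 $r4=12 $r5=12 $r6=65522 $r7=15
PC=9  ori   $r2, $r0, 12     | $r0=0 $r1=9 $r2=12 $r3=10 $r4=12 $r5=12 $r6=65522 $r7=15
PC=10 and  $r4, $r0, $r1     | $r0=0 $r1=9 $r2=12 $r3=10 $r4=0 $r5=12 $r6=65522 $r7=15

$r0=0 $r1=9 $r2=12 $r3=10 $r4=0 $r5=12 $r6=65522 $r7=15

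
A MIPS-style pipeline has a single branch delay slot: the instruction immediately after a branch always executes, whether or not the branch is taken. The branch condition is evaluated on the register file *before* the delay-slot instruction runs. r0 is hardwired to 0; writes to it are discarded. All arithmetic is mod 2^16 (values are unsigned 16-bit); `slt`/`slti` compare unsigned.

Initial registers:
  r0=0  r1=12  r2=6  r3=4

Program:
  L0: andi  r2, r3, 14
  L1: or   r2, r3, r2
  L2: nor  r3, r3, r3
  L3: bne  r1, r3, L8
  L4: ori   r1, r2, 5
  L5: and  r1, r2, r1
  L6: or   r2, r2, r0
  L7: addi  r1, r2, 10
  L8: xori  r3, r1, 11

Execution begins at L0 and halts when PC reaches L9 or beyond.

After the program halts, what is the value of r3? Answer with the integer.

14

[0] andi  r2, r3, 14  →  {r0:0, r1:12, r2:4, r3:4}
[1] or   r2, r3, r2  →  {r0:0, r1:12, r2:4, r3:4}
[2] nor  r3, r3, r3  →  {r0:0, r1:12, r2:4, r3:65531}
[3] bne  r1, r3, L8  →  {r0:0, r1:12, r2:4, r3:65531}  ⟨branch taken⟩
[4] ori   r1, r2, 5  →  {r0:0, r1:5, r2:4, r3:65531}
[8] xori  r3, r1, 11  →  {r0:0, r1:5, r2:4, r3:14}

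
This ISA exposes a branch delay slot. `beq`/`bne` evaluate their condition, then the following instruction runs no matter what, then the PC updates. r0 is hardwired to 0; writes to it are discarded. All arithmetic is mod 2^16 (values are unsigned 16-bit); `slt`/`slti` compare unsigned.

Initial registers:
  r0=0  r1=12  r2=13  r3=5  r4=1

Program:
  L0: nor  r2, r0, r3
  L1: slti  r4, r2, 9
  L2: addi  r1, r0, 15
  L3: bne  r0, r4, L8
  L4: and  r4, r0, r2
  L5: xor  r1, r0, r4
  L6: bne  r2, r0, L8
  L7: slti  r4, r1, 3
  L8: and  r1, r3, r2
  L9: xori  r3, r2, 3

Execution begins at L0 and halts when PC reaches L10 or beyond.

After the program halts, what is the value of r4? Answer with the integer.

1

#0 nor  r2, r0, r3 ; 0/12/65530/5/1
#1 slti  r4, r2, 9 ; 0/12/65530/5/0
#2 addi  r1, r0, 15 ; 0/15/65530/5/0
#3 bne  r0, r4, L8 ; 0/15/65530/5/0 ; →fallthru
#4 and  r4, r0, r2 ; 0/15/65530/5/0
#5 xor  r1, r0, r4 ; 0/0/65530/5/0
#6 bne  r2, r0, L8 ; 0/0/65530/5/0 ; →target
#7 slti  r4, r1, 3 ; 0/0/65530/5/1
#8 and  r1, r3, r2 ; 0/0/65530/5/1
#9 xori  r3, r2, 3 ; 0/0/65530/65529/1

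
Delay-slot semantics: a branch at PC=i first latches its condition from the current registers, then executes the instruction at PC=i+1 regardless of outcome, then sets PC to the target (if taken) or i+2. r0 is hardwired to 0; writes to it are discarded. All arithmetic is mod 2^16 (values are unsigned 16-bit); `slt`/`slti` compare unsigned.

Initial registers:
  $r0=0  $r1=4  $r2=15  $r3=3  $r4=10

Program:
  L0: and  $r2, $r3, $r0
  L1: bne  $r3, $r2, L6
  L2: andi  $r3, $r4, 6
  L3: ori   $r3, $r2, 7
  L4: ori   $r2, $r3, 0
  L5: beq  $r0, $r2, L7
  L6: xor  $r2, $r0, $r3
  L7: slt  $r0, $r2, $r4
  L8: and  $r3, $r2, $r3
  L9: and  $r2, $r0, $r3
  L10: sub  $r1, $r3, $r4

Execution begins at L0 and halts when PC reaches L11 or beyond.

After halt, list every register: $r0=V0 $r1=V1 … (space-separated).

$r0=0 $r1=65528 $r2=0 $r3=2 $r4=10

PC=0  and  $r2, $r3, $r0     | $r0=0 $r1=4 $r2=0 $r3=3 $r4=10
PC=1  bne  $r3, $r2, L6      | $r0=0 $r1=4 $r2=0 $r3=3 $r4=10  [TAKEN]
PC=2  andi  $r3, $r4, 6      | $r0=0 $r1=4 $r2=0 $r3=2 $r4=10
PC=6  xor  $r2, $r0, $r3     | $r0=0 $r1=4 $r2=2 $r3=2 $r4=10
PC=7  slt  $r0, $r2, $r4     | $r0=0 $r1=4 $r2=2 $r3=2 $r4=10
PC=8  and  $r3, $r2, $r3     | $r0=0 $r1=4 $r2=2 $r3=2 $r4=10
PC=9  and  $r2, $r0, $r3     | $r0=0 $r1=4 $r2=0 $r3=2 $r4=10
PC=10 sub  $r1, $r3, $r4     | $r0=0 $r1=65528 $r2=0 $r3=2 $r4=10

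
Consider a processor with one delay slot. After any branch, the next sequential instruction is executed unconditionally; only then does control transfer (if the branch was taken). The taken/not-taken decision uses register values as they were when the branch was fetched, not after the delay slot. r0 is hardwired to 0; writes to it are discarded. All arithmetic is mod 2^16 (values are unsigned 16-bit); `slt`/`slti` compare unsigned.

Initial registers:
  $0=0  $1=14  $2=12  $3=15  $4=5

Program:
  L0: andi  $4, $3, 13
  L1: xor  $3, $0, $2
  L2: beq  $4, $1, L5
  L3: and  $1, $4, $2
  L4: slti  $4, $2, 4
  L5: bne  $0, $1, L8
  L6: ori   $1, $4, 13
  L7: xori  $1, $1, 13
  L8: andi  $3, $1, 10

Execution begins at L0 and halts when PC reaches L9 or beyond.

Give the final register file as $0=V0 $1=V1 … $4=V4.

$0=0 $1=13 $2=12 $3=8 $4=0

PC=0  andi  $4, $3, 13       | $0=0 $1=14 $2=12 $3=15 $4=13
PC=1  xor  $3, $0, $2        | $0=0 $1=14 $2=12 $3=12 $4=13
PC=2  beq  $4, $1, L5        | $0=0 $1=14 $2=12 $3=12 $4=13  [not taken]
PC=3  and  $1, $4, $2        | $0=0 $1=12 $2=12 $3=12 $4=13
PC=4  slti  $4, $2, 4        | $0=0 $1=12 $2=12 $3=12 $4=0
PC=5  bne  $0, $1, L8        | $0=0 $1=12 $2=12 $3=12 $4=0  [TAKEN]
PC=6  ori   $1, $4, 13       | $0=0 $1=13 $2=12 $3=12 $4=0
PC=8  andi  $3, $1, 10       | $0=0 $1=13 $2=12 $3=8 $4=0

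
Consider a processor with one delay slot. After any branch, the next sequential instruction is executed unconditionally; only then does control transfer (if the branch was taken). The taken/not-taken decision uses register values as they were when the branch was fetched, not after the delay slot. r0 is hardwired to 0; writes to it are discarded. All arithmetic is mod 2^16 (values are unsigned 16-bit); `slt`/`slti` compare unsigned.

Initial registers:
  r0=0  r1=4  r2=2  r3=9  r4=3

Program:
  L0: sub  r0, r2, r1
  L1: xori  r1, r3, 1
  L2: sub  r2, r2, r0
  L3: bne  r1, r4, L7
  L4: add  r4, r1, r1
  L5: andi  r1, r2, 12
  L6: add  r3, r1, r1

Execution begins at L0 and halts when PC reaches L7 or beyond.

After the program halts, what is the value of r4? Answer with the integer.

16

[0] sub  r0, r2, r1  →  {r0:0, r1:4, r2:2, r3:9, r4:3}
[1] xori  r1, r3, 1  →  {r0:0, r1:8, r2:2, r3:9, r4:3}
[2] sub  r2, r2, r0  →  {r0:0, r1:8, r2:2, r3:9, r4:3}
[3] bne  r1, r4, L7  →  {r0:0, r1:8, r2:2, r3:9, r4:3}  ⟨branch taken⟩
[4] add  r4, r1, r1  →  {r0:0, r1:8, r2:2, r3:9, r4:16}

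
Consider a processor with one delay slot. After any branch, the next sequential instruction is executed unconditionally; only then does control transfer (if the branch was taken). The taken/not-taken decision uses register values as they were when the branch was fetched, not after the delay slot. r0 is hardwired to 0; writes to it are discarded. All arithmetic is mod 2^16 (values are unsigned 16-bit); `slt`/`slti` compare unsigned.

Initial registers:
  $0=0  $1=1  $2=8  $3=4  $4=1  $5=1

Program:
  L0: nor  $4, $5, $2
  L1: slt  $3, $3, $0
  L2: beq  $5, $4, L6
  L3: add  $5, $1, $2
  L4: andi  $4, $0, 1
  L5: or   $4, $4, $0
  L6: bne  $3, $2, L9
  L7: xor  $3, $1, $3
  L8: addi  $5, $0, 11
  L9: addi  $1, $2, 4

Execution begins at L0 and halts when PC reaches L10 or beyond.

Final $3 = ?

#0 nor  $4, $5, $2 ; 0/1/8/4/65526/1
#1 slt  $3, $3, $0 ; 0/1/8/0/65526/1
#2 beq  $5, $4, L6 ; 0/1/8/0/65526/1 ; →fallthru
#3 add  $5, $1, $2 ; 0/1/8/0/65526/9
#4 andi  $4, $0, 1 ; 0/1/8/0/0/9
#5 or   $4, $4, $0 ; 0/1/8/0/0/9
#6 bne  $3, $2, L9 ; 0/1/8/0/0/9 ; →target
#7 xor  $3, $1, $3 ; 0/1/8/1/0/9
#9 addi  $1, $2, 4 ; 0/12/8/1/0/9

1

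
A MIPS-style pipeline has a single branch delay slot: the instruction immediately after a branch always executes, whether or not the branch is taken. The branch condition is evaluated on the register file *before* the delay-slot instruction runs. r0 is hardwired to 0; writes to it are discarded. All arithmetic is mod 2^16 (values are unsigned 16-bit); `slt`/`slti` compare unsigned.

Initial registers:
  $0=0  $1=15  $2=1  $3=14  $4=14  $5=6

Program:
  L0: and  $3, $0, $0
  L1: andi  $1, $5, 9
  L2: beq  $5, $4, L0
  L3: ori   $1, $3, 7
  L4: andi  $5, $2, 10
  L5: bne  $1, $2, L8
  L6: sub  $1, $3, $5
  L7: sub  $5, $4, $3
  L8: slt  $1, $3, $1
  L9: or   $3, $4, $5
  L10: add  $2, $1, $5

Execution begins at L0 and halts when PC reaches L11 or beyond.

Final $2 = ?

0

PC=0  and  $3, $0, $0        | $0=0 $1=15 $2=1 $3=0 $4=14 $5=6
PC=1  andi  $1, $5, 9        | $0=0 $1=0 $2=1 $3=0 $4=14 $5=6
PC=2  beq  $5, $4, L0        | $0=0 $1=0 $2=1 $3=0 $4=14 $5=6  [not taken]
PC=3  ori   $1, $3, 7        | $0=0 $1=7 $2=1 $3=0 $4=14 $5=6
PC=4  andi  $5, $2, 10       | $0=0 $1=7 $2=1 $3=0 $4=14 $5=0
PC=5  bne  $1, $2, L8        | $0=0 $1=7 $2=1 $3=0 $4=14 $5=0  [TAKEN]
PC=6  sub  $1, $3, $5        | $0=0 $1=0 $2=1 $3=0 $4=14 $5=0
PC=8  slt  $1, $3, $1        | $0=0 $1=0 $2=1 $3=0 $4=14 $5=0
PC=9  or   $3, $4, $5        | $0=0 $1=0 $2=1 $3=14 $4=14 $5=0
PC=10 add  $2, $1, $5        | $0=0 $1=0 $2=0 $3=14 $4=14 $5=0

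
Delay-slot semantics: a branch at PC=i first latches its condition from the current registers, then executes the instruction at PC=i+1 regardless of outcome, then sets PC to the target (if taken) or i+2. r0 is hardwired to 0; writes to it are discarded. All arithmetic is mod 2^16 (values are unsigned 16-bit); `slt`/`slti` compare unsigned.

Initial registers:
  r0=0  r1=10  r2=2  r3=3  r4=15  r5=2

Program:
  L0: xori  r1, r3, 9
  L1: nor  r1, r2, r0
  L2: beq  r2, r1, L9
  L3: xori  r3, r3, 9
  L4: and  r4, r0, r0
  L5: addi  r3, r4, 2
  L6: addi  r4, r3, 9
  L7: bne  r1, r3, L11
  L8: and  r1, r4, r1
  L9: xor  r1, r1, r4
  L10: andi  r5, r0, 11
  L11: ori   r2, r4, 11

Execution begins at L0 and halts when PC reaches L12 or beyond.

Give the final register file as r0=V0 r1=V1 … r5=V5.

#0 xori  r1, r3, 9 ; 0/10/2/3/15/2
#1 nor  r1, r2, r0 ; 0/65533/2/3/15/2
#2 beq  r2, r1, L9 ; 0/65533/2/3/15/2 ; →fallthru
#3 xori  r3, r3, 9 ; 0/65533/2/10/15/2
#4 and  r4, r0, r0 ; 0/65533/2/10/0/2
#5 addi  r3, r4, 2 ; 0/65533/2/2/0/2
#6 addi  r4, r3, 9 ; 0/65533/2/2/11/2
#7 bne  r1, r3, L11 ; 0/65533/2/2/11/2 ; →target
#8 and  r1, r4, r1 ; 0/9/2/2/11/2
#11 ori   r2, r4, 11 ; 0/9/11/2/11/2

r0=0 r1=9 r2=11 r3=2 r4=11 r5=2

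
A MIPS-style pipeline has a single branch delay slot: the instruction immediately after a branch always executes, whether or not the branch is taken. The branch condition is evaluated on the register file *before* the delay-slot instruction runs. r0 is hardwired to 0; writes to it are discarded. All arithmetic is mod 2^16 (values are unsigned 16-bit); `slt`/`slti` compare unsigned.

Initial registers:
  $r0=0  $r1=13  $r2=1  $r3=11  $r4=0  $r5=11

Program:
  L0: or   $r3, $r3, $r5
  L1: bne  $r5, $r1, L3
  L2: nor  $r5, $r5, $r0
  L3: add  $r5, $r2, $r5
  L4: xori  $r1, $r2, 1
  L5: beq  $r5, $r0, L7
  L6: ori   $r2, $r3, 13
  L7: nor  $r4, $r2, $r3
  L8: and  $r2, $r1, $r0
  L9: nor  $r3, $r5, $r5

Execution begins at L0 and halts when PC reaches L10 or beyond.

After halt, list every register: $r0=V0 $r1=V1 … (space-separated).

$r0=0 $r1=0 $r2=0 $r3=10 $r4=65520 $r5=65525

PC=0  or   $r3, $r3, $r5     | $r0=0 $r1=13 $r2=1 $r3=11 $r4=0 $r5=11
PC=1  bne  $r5, $r1, L3      | $r0=0 $r1=13 $r2=1 $r3=11 $r4=0 $r5=11  [TAKEN]
PC=2  nor  $r5, $r5, $r0     | $r0=0 $r1=13 $r2=1 $r3=11 $r4=0 $r5=65524
PC=3  add  $r5, $r2, $r5     | $r0=0 $r1=13 $r2=1 $r3=11 $r4=0 $r5=65525
PC=4  xori  $r1, $r2, 1      | $r0=0 $r1=0 $r2=1 $r3=11 $r4=0 $r5=65525
PC=5  beq  $r5, $r0, L7      | $r0=0 $r1=0 $r2=1 $r3=11 $r4=0 $r5=65525  [not taken]
PC=6  ori   $r2, $r3, 13     | $r0=0 $r1=0 $r2=15 $r3=11 $r4=0 $r5=65525
PC=7  nor  $r4, $r2, $r3     | $r0=0 $r1=0 $r2=15 $r3=11 $r4=65520 $r5=65525
PC=8  and  $r2, $r1, $r0     | $r0=0 $r1=0 $r2=0 $r3=11 $r4=65520 $r5=65525
PC=9  nor  $r3, $r5, $r5     | $r0=0 $r1=0 $r2=0 $r3=10 $r4=65520 $r5=65525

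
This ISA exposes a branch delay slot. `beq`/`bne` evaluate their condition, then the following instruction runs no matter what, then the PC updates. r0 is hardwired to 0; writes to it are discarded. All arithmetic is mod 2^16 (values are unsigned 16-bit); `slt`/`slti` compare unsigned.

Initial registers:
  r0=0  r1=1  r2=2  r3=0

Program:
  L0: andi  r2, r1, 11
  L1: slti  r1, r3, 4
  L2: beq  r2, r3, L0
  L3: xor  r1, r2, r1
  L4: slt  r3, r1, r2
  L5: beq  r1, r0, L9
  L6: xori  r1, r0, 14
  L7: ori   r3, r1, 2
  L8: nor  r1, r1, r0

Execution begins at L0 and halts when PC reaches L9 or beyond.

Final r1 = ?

#0 andi  r2, r1, 11 ; 0/1/1/0
#1 slti  r1, r3, 4 ; 0/1/1/0
#2 beq  r2, r3, L0 ; 0/1/1/0 ; →fallthru
#3 xor  r1, r2, r1 ; 0/0/1/0
#4 slt  r3, r1, r2 ; 0/0/1/1
#5 beq  r1, r0, L9 ; 0/0/1/1 ; →target
#6 xori  r1, r0, 14 ; 0/14/1/1

14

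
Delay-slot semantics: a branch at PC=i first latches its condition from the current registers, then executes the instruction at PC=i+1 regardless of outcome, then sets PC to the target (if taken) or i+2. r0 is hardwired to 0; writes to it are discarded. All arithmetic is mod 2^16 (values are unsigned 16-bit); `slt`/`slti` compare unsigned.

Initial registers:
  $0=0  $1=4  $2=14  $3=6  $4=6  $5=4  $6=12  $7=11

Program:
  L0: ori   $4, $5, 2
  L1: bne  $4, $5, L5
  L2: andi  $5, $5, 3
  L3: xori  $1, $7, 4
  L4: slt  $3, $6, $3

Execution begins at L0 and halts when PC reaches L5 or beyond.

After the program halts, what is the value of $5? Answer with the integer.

0

PC=0  ori   $4, $5, 2        | $0=0 $1=4 $2=14 $3=6 $4=6 $5=4 $6=12 $7=11
PC=1  bne  $4, $5, L5        | $0=0 $1=4 $2=14 $3=6 $4=6 $5=4 $6=12 $7=11  [TAKEN]
PC=2  andi  $5, $5, 3        | $0=0 $1=4 $2=14 $3=6 $4=6 $5=0 $6=12 $7=11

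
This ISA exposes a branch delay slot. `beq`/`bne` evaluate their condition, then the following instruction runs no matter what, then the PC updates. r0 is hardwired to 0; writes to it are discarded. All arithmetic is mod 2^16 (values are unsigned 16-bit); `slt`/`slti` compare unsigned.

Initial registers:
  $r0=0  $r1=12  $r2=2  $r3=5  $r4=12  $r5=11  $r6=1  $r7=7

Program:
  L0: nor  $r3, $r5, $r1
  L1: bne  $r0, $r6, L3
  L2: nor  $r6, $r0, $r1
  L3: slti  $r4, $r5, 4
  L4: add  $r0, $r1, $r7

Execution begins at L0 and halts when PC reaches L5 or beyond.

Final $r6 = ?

65523

  step pc=0: nor  $r3, $r5, $r1  regs=(0,12,2,65520,12,11,1,7)
  step pc=1: bne  $r0, $r6, L3  cond=T  regs=(0,12,2,65520,12,11,1,7)
  step pc=2: nor  $r6, $r0, $r1  regs=(0,12,2,65520,12,11,65523,7)
  step pc=3: slti  $r4, $r5, 4  regs=(0,12,2,65520,0,11,65523,7)
  step pc=4: add  $r0, $r1, $r7  regs=(0,12,2,65520,0,11,65523,7)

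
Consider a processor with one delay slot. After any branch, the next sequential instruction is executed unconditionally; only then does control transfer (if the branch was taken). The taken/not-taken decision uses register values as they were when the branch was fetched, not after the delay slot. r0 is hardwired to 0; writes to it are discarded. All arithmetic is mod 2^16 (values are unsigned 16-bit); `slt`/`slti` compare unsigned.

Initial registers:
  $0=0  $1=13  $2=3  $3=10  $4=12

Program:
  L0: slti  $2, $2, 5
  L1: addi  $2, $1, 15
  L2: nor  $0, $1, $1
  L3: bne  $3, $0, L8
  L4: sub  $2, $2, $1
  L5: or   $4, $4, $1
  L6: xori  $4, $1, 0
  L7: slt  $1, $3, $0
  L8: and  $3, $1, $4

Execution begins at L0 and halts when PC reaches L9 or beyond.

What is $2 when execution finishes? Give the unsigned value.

PC=0  slti  $2, $2, 5        | $0=0 $1=13 $2=1 $3=10 $4=12
PC=1  addi  $2, $1, 15       | $0=0 $1=13 $2=28 $3=10 $4=12
PC=2  nor  $0, $1, $1        | $0=0 $1=13 $2=28 $3=10 $4=12
PC=3  bne  $3, $0, L8        | $0=0 $1=13 $2=28 $3=10 $4=12  [TAKEN]
PC=4  sub  $2, $2, $1        | $0=0 $1=13 $2=15 $3=10 $4=12
PC=8  and  $3, $1, $4        | $0=0 $1=13 $2=15 $3=12 $4=12

15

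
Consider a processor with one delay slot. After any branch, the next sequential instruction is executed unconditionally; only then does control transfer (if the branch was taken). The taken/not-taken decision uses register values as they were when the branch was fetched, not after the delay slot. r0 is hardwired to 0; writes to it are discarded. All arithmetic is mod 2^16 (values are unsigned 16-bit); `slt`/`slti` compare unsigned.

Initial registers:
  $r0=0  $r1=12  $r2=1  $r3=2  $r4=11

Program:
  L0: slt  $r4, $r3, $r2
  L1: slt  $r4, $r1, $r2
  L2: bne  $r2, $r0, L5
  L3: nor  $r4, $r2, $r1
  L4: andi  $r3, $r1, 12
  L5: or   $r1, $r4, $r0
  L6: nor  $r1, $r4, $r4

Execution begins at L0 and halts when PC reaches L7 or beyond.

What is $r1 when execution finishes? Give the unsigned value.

13

#0 slt  $r4, $r3, $r2 ; 0/12/1/2/0
#1 slt  $r4, $r1, $r2 ; 0/12/1/2/0
#2 bne  $r2, $r0, L5 ; 0/12/1/2/0 ; →target
#3 nor  $r4, $r2, $r1 ; 0/12/1/2/65522
#5 or   $r1, $r4, $r0 ; 0/65522/1/2/65522
#6 nor  $r1, $r4, $r4 ; 0/13/1/2/65522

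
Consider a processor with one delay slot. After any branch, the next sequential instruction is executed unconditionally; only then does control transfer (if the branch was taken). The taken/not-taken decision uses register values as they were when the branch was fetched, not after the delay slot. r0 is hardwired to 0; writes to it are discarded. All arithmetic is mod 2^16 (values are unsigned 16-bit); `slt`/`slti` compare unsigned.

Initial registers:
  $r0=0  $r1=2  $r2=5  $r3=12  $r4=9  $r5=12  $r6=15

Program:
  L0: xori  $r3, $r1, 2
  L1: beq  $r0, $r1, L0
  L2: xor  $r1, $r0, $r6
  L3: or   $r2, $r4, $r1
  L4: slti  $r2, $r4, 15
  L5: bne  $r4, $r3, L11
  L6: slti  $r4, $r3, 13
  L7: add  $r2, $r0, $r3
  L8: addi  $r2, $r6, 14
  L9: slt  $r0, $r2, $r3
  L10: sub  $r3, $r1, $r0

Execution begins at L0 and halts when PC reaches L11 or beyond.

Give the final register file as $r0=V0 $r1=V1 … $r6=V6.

#0 xori  $r3, $r1, 2 ; 0/2/5/0/9/12/15
#1 beq  $r0, $r1, L0 ; 0/2/5/0/9/12/15 ; →fallthru
#2 xor  $r1, $r0, $r6 ; 0/15/5/0/9/12/15
#3 or   $r2, $r4, $r1 ; 0/15/15/0/9/12/15
#4 slti  $r2, $r4, 15 ; 0/15/1/0/9/12/15
#5 bne  $r4, $r3, L11 ; 0/15/1/0/9/12/15 ; →target
#6 slti  $r4, $r3, 13 ; 0/15/1/0/1/12/15

$r0=0 $r1=15 $r2=1 $r3=0 $r4=1 $r5=12 $r6=15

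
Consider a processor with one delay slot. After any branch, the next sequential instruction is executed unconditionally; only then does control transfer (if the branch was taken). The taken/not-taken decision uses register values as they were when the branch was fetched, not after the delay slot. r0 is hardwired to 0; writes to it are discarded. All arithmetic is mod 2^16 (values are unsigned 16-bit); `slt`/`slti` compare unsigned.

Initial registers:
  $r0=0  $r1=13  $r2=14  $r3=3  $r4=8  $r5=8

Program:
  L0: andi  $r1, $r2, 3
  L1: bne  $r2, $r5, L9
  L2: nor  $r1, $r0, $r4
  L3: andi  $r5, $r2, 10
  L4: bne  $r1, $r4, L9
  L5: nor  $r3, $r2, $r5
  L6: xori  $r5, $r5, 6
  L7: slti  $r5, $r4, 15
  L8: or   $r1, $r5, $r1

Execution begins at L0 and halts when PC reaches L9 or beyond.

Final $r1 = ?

65527

[0] andi  $r1, $r2, 3  →  {$r0:0, $r1:2, $r2:14, $r3:3, $r4:8, $r5:8}
[1] bne  $r2, $r5, L9  →  {$r0:0, $r1:2, $r2:14, $r3:3, $r4:8, $r5:8}  ⟨branch taken⟩
[2] nor  $r1, $r0, $r4  →  {$r0:0, $r1:65527, $r2:14, $r3:3, $r4:8, $r5:8}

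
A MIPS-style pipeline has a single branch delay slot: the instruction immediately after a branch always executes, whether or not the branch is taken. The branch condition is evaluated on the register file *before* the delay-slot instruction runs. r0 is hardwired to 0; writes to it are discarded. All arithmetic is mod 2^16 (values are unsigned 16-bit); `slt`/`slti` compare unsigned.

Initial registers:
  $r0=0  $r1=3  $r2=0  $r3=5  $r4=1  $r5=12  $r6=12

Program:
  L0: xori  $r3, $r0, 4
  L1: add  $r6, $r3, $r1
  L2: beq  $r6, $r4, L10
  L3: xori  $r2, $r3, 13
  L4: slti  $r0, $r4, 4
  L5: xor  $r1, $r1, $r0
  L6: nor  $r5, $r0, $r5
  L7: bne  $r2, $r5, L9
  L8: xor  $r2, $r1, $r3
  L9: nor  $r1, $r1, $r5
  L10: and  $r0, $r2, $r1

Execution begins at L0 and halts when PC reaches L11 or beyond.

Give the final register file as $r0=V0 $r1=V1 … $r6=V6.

$r0=0 $r1=12 $r2=7 $r3=4 $r4=1 $r5=65523 $r6=7

  step pc=0: xori  $r3, $r0, 4  regs=(0,3,0,4,1,12,12)
  step pc=1: add  $r6, $r3, $r1  regs=(0,3,0,4,1,12,7)
  step pc=2: beq  $r6, $r4, L10  cond=F  regs=(0,3,0,4,1,12,7)
  step pc=3: xori  $r2, $r3, 13  regs=(0,3,9,4,1,12,7)
  step pc=4: slti  $r0, $r4, 4  regs=(0,3,9,4,1,12,7)
  step pc=5: xor  $r1, $r1, $r0  regs=(0,3,9,4,1,12,7)
  step pc=6: nor  $r5, $r0, $r5  regs=(0,3,9,4,1,65523,7)
  step pc=7: bne  $r2, $r5, L9  cond=T  regs=(0,3,9,4,1,65523,7)
  step pc=8: xor  $r2, $r1, $r3  regs=(0,3,7,4,1,65523,7)
  step pc=9: nor  $r1, $r1, $r5  regs=(0,12,7,4,1,65523,7)
  step pc=10: and  $r0, $r2, $r1  regs=(0,12,7,4,1,65523,7)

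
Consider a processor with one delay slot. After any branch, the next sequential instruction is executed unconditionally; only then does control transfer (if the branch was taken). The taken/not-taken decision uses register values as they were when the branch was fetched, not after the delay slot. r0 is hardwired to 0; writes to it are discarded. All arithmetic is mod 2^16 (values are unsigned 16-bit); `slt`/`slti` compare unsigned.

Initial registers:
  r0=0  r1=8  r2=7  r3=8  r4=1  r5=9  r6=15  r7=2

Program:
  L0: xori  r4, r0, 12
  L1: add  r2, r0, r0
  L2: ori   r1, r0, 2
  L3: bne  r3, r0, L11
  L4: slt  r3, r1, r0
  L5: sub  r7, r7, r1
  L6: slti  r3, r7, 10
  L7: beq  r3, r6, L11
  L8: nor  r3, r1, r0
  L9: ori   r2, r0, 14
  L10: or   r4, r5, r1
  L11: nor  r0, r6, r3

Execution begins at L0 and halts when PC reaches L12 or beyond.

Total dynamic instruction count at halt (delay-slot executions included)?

#0 xori  r4, r0, 12 ; 0/8/7/8/12/9/15/2
#1 add  r2, r0, r0 ; 0/8/0/8/12/9/15/2
#2 ori   r1, r0, 2 ; 0/2/0/8/12/9/15/2
#3 bne  r3, r0, L11 ; 0/2/0/8/12/9/15/2 ; →target
#4 slt  r3, r1, r0 ; 0/2/0/0/12/9/15/2
#11 nor  r0, r6, r3 ; 0/2/0/0/12/9/15/2

6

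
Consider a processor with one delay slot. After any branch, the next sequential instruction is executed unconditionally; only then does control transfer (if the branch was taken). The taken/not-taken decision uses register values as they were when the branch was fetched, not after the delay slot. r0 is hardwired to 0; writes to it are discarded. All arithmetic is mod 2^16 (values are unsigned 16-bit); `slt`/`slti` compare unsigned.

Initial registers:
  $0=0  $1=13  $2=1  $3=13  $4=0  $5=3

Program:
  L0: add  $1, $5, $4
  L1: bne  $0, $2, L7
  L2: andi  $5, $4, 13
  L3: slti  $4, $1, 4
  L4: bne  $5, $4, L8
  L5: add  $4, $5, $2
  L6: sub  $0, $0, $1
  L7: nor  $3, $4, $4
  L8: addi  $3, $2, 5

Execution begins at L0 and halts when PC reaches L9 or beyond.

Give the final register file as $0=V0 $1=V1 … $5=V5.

PC=0  add  $1, $5, $4        | $0=0 $1=3 $2=1 $3=13 $4=0 $5=3
PC=1  bne  $0, $2, L7        | $0=0 $1=3 $2=1 $3=13 $4=0 $5=3  [TAKEN]
PC=2  andi  $5, $4, 13       | $0=0 $1=3 $2=1 $3=13 $4=0 $5=0
PC=7  nor  $3, $4, $4        | $0=0 $1=3 $2=1 $3=65535 $4=0 $5=0
PC=8  addi  $3, $2, 5        | $0=0 $1=3 $2=1 $3=6 $4=0 $5=0

$0=0 $1=3 $2=1 $3=6 $4=0 $5=0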